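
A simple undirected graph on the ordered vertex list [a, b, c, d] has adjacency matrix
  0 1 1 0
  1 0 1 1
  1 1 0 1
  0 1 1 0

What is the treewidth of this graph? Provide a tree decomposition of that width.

Each bag holds 3 vertices, so the decomposition has width 2, which upper-bounds the treewidth. For the lower bound, the 3 vertices {b, c, d} are pairwise adjacent, and any tree decomposition puts a clique entirely inside one bag — forcing width ≥ 2. Therefore the treewidth is 2.

Treewidth 2.
One optimal decomposition is:
Bags: B1 = {b, c, d}  B2 = {a, b, c}
Tree: B1–B2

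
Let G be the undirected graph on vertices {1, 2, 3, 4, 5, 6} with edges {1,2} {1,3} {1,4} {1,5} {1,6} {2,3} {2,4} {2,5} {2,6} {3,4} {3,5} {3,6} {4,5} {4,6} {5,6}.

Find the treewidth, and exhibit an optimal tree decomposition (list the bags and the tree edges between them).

Treewidth 5.
One such decomposition:
Bags: B1 = {1, 2, 3, 4, 5, 6}
Tree: (single bag)

With just one bag of size 6, the width is 6 − 1 = 5, so tw(G) ≤ 5. On the other hand G contains the 6-clique {1, 2, 3, 4, 5, 6}. A clique must lie in a single bag of any decomposition, so no decomposition can have width below 5. Hence tw(G) = 5 exactly.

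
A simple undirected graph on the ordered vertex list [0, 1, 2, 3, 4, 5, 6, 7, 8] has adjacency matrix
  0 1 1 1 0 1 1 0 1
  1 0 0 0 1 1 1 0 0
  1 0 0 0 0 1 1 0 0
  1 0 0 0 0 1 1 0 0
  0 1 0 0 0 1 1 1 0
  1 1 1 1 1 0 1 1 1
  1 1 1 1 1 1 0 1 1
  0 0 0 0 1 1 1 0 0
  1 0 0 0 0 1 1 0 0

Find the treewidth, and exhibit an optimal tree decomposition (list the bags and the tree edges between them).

Each bag holds 4 vertices, so the decomposition has width 3, which upper-bounds the treewidth. Conversely, {0, 5, 6, 8} is a clique of size 4, and the vertices of any clique must share a bag in every tree decomposition; so some bag has ≥ 4 vertices and tw(G) ≥ 3. Hence tw(G) = 3 exactly.

Treewidth 3.
One such decomposition:
Bags: B1 = {0, 3, 5, 6}  B2 = {0, 2, 5, 6}  B3 = {0, 1, 5, 6}  B4 = {1, 4, 5, 6}  B5 = {4, 5, 6, 7}  B6 = {0, 5, 6, 8}
Tree: B1–B2, B2–B3, B3–B4, B4–B5, B1–B6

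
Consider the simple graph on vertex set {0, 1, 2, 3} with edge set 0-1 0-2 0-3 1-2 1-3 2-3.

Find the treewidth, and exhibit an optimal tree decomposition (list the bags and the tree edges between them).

A single bag containing all 4 vertices is trivially a valid decomposition of width 3. On the other hand G contains the 4-clique {0, 1, 2, 3}. A clique must lie in a single bag of any decomposition, so no decomposition can have width below 3. Hence tw(G) = 3 exactly.

Treewidth 3.
One such decomposition:
Bags: B1 = {0, 1, 2, 3}
Tree: (single bag)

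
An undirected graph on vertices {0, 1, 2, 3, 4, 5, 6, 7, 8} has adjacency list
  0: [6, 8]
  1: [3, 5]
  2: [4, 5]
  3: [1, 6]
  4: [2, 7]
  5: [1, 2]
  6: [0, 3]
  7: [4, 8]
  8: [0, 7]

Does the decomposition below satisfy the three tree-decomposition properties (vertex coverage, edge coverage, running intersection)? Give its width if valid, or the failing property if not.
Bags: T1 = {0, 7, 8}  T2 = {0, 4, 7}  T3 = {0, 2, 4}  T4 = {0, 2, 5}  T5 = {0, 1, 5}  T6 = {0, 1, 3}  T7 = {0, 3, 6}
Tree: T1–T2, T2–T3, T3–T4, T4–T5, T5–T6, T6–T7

Yes; width 2.

Vertex coverage: the bags together contain {0, 1, 2, 3, 4, 5, 6, 7, 8}, the full vertex set. Edge coverage: each edge of G has both endpoints in at least one bag. Running intersection: for every vertex, the bags containing it form a connected subtree. All three properties hold, so this is a valid tree decomposition of width max|bag| − 1 = 2, and hence tw(G) ≤ 2.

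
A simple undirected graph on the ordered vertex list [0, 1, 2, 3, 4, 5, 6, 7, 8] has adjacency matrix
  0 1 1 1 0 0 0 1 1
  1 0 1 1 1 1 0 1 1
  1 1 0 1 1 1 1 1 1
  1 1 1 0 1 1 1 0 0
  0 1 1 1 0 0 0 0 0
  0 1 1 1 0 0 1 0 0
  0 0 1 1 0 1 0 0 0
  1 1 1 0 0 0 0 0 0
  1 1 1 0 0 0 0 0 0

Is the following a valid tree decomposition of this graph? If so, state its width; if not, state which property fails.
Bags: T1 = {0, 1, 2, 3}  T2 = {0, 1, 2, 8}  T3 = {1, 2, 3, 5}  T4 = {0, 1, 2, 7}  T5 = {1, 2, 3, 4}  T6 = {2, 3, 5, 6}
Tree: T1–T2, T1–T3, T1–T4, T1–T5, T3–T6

Yes; width 3.

Checking the three conditions: (i) the bags cover all of {0, 1, 2, 3, 4, 5, 6, 7, 8}; (ii) for each edge, some bag contains both endpoints; (iii) the bags containing any fixed vertex form a subtree. All hold, so the decomposition is valid with width 4 − 1 = 3.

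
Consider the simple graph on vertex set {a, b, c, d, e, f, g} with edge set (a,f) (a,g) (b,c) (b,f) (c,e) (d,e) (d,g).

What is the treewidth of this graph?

2

A width-2 tree decomposition is:
Bags: B1 = {a, f, g}  B2 = {b, f, g}  B3 = {b, c, g}  B4 = {c, e, g}  B5 = {d, e, g}
Tree: B1–B2, B2–B3, B3–B4, B4–B5
Every bag has size at most 3, so the width is 3 − 1 = 2 and tw(G) ≤ 2. For the lower bound, G contains the cycle g–a–f–b–c–e–d–g, so G is not a forest; only forests have treewidth ≤ 1, hence tw(G) ≥ 2. Hence tw(G) = 2 exactly.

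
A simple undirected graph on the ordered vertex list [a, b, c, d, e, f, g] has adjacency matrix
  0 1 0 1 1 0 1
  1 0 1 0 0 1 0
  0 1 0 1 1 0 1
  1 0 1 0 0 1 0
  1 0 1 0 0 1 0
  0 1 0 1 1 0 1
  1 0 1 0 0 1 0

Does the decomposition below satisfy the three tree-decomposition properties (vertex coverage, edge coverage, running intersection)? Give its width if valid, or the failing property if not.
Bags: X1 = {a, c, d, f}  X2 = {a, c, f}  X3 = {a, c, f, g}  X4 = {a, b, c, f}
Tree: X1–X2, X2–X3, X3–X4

A tree decomposition must satisfy three properties: every vertex lies in some bag; for every edge, both endpoints lie together in some bag; and for every vertex, the bags containing it form a connected subtree. Here vertex e appears in no bag, so the decomposition is invalid.

No — vertex e appears in no bag.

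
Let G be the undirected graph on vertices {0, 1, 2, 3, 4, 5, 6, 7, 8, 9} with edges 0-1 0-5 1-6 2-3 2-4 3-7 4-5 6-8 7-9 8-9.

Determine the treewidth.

2

A width-2 tree decomposition is:
Bags: B1 = {6, 8, 9}  B2 = {6, 7, 9}  B3 = {3, 6, 7}  B4 = {2, 3, 6}  B5 = {2, 4, 6}  B6 = {4, 5, 6}  B7 = {0, 5, 6}  B8 = {0, 1, 6}
Tree: B1–B2, B2–B3, B3–B4, B4–B5, B5–B6, B6–B7, B7–B8
Each bag holds 3 vertices, so the decomposition has width 2, which upper-bounds the treewidth. Since 6–8–9–7–3–2–4–5–0–1–6 is a cycle in G, G is not acyclic. Forests are exactly the graphs of treewidth ≤ 1, so tw(G) ≥ 2. The upper and lower bounds meet at 2, so that is the treewidth.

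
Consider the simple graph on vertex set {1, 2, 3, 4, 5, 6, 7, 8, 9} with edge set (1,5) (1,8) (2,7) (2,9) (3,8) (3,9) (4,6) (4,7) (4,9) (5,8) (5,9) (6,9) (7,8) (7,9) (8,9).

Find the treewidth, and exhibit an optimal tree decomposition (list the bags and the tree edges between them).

Treewidth 2.
One such decomposition:
Bags: B1 = {2, 7, 9}  B2 = {4, 7, 9}  B3 = {7, 8, 9}  B4 = {5, 8, 9}  B5 = {1, 5, 8}  B6 = {4, 6, 9}  B7 = {3, 8, 9}
Tree: B1–B2, B1–B3, B3–B4, B4–B5, B2–B6, B3–B7

Every bag has size at most 3, so the width is 3 − 1 = 2 and tw(G) ≤ 2. For the lower bound, the 3 vertices {1, 5, 8} are pairwise adjacent, and any tree decomposition puts a clique entirely inside one bag — forcing width ≥ 2. The upper and lower bounds meet at 2, so that is the treewidth.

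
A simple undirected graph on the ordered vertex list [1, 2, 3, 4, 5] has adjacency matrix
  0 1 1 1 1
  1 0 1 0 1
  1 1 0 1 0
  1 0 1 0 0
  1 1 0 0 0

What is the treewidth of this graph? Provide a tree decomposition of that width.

Each bag holds 3 vertices, so the decomposition has width 2, which upper-bounds the treewidth. Conversely, {1, 2, 3} is a clique of size 3, and the vertices of any clique must share a bag in every tree decomposition; so some bag has ≥ 3 vertices and tw(G) ≥ 2. Hence tw(G) = 2 exactly.

Treewidth 2.
One optimal decomposition is:
Bags: B1 = {1, 2, 3}  B2 = {1, 2, 5}  B3 = {1, 3, 4}
Tree: B1–B2, B1–B3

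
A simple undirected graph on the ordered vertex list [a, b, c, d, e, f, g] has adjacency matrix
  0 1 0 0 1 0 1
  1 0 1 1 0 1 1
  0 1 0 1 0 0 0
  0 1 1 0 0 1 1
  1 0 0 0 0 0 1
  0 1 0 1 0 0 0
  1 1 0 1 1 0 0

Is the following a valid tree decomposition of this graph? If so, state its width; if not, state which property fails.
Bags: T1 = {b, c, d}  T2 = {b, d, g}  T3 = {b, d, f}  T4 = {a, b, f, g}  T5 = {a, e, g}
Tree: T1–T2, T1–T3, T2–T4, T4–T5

No — bags containing vertex f are not connected in the tree.

A tree decomposition must satisfy three properties: every vertex lies in some bag; for every edge, both endpoints lie together in some bag; and for every vertex, the bags containing it form a connected subtree. Here bags containing vertex f are not connected in the tree, so the decomposition is invalid.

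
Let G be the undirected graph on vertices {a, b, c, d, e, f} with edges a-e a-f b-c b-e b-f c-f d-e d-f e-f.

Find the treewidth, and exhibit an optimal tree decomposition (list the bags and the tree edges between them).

Treewidth 2.
One such decomposition:
Bags: B1 = {b, e, f}  B2 = {b, c, f}  B3 = {a, e, f}  B4 = {d, e, f}
Tree: B1–B2, B1–B3, B1–B4

The largest bag has 3 vertices, giving width 2; this decomposition certifies tw(G) ≤ 2. For the lower bound, the 3 vertices {d, e, f} are pairwise adjacent, and any tree decomposition puts a clique entirely inside one bag — forcing width ≥ 2. Combining the bounds, tw(G) = 2.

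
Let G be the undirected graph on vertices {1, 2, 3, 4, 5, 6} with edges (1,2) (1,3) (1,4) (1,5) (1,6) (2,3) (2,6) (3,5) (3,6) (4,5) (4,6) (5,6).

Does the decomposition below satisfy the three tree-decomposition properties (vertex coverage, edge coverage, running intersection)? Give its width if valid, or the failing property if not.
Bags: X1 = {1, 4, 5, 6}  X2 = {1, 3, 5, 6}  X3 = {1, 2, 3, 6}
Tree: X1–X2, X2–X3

Yes; width 3.

Every vertex of G appears in some bag (union = {1, 2, 3, 4, 5, 6}); every edge is covered by a bag; and for each vertex v the set of bags containing v is connected in the bag tree. The decomposition is therefore valid. The largest bag has 4 vertices, so the width is 3.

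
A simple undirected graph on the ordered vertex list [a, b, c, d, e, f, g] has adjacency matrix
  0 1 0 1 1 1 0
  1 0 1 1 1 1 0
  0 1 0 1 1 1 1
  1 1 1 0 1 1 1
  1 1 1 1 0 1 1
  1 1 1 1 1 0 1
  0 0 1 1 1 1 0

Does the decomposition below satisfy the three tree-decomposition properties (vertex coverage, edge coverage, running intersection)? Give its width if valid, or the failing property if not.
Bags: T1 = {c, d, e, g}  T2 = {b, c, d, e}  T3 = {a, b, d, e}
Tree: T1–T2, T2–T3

No — vertex f appears in no bag.

A tree decomposition must satisfy three properties: every vertex lies in some bag; for every edge, both endpoints lie together in some bag; and for every vertex, the bags containing it form a connected subtree. Here vertex f appears in no bag, so the decomposition is invalid.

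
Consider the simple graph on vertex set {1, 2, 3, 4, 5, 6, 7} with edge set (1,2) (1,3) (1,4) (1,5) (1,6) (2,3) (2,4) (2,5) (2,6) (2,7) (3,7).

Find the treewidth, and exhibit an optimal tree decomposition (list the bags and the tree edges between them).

Treewidth 2.
Bags: B1 = {1, 2, 4}  B2 = {1, 2, 6}  B3 = {1, 2, 3}  B4 = {1, 2, 5}  B5 = {2, 3, 7}
Tree: B1–B2, B1–B3, B3–B4, B3–B5

Each bag holds 3 vertices, so the decomposition has width 2, which upper-bounds the treewidth. Conversely, {1, 2, 3} is a clique of size 3, and the vertices of any clique must share a bag in every tree decomposition; so some bag has ≥ 3 vertices and tw(G) ≥ 2. Therefore the treewidth is 2.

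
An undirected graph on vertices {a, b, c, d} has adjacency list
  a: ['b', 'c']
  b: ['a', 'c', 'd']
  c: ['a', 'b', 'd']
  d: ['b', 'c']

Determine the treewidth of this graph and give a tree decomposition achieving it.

Treewidth 2.
Bags: B1 = {a, b, c}  B2 = {b, c, d}
Tree: B1–B2

Each bag holds 3 vertices, so the decomposition has width 2, which upper-bounds the treewidth. For the lower bound, the 3 vertices {b, c, d} are pairwise adjacent, and any tree decomposition puts a clique entirely inside one bag — forcing width ≥ 2. Hence tw(G) = 2 exactly.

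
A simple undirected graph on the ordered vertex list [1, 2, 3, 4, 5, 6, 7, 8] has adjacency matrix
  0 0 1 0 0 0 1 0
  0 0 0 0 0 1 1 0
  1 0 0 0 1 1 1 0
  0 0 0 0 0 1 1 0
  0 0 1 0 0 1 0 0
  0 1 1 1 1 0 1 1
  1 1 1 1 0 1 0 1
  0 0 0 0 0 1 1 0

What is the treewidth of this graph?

2

A width-2 tree decomposition is:
Bags: B1 = {1, 3, 7}  B2 = {3, 6, 7}  B3 = {2, 6, 7}  B4 = {4, 6, 7}  B5 = {3, 5, 6}  B6 = {6, 7, 8}
Tree: B1–B2, B2–B3, B3–B4, B2–B5, B3–B6
Each bag holds 3 vertices, so the decomposition has width 2, which upper-bounds the treewidth. Conversely, {1, 3, 7} is a clique of size 3, and the vertices of any clique must share a bag in every tree decomposition; so some bag has ≥ 3 vertices and tw(G) ≥ 2. The upper and lower bounds meet at 2, so that is the treewidth.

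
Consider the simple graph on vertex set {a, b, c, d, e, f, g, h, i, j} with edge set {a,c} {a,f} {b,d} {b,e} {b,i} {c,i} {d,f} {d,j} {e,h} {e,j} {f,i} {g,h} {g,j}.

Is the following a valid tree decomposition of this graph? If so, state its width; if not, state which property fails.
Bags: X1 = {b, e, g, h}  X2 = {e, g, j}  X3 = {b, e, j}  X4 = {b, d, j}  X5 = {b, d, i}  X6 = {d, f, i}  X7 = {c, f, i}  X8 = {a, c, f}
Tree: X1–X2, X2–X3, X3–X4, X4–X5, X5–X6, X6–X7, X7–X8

No — bags containing vertex b are not connected in the tree.

A tree decomposition must satisfy three properties: every vertex lies in some bag; for every edge, both endpoints lie together in some bag; and for every vertex, the bags containing it form a connected subtree. Here bags containing vertex b are not connected in the tree, so the decomposition is invalid.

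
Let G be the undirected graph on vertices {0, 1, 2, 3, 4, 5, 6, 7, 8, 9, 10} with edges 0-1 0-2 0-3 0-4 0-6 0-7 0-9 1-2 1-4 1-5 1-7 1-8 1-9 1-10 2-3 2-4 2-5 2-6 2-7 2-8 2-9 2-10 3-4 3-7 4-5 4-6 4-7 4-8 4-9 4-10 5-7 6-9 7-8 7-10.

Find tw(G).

4

A width-4 tree decomposition is:
Bags: B1 = {1, 2, 4, 5, 7}  B2 = {1, 2, 4, 7, 10}  B3 = {0, 1, 2, 4, 7}  B4 = {0, 1, 2, 4, 9}  B5 = {0, 2, 4, 6, 9}  B6 = {1, 2, 4, 7, 8}  B7 = {0, 2, 3, 4, 7}
Tree: B1–B2, B2–B3, B3–B4, B4–B5, B1–B6, B3–B7
Each bag holds 5 vertices, so the decomposition has width 4, which upper-bounds the treewidth. Conversely, {0, 1, 2, 4, 9} is a clique of size 5, and the vertices of any clique must share a bag in every tree decomposition; so some bag has ≥ 5 vertices and tw(G) ≥ 4. The upper and lower bounds meet at 4, so that is the treewidth.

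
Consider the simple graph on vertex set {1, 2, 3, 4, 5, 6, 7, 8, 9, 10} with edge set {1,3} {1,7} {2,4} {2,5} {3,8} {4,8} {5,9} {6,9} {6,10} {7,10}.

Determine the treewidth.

2

A width-2 tree decomposition is:
Bags: B1 = {2, 4, 5}  B2 = {4, 5, 8}  B3 = {3, 5, 8}  B4 = {1, 3, 5}  B5 = {1, 5, 7}  B6 = {5, 7, 10}  B7 = {5, 6, 10}  B8 = {5, 6, 9}
Tree: B1–B2, B2–B3, B3–B4, B4–B5, B5–B6, B6–B7, B7–B8
Each bag holds 3 vertices, so the decomposition has width 2, which upper-bounds the treewidth. Since 5–2–4–8–3–1–7–10–6–9–5 is a cycle in G, G is not acyclic. Forests are exactly the graphs of treewidth ≤ 1, so tw(G) ≥ 2. Therefore the treewidth is 2.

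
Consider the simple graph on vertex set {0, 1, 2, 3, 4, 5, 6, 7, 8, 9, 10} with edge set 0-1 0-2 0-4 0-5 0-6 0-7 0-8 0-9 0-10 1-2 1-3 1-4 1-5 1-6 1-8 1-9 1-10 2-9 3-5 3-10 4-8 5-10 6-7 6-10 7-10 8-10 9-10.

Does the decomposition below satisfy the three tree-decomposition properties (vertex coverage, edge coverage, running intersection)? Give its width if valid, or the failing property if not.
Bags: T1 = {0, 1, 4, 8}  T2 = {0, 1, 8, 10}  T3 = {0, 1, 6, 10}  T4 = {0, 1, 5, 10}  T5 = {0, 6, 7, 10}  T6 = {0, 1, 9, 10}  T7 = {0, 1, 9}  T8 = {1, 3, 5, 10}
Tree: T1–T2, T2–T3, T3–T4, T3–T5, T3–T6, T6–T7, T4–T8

A tree decomposition must satisfy three properties: every vertex lies in some bag; for every edge, both endpoints lie together in some bag; and for every vertex, the bags containing it form a connected subtree. Here vertex 2 appears in no bag, so the decomposition is invalid.

No — vertex 2 appears in no bag.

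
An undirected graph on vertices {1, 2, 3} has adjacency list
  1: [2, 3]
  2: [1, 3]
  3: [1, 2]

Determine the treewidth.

2

A width-2 tree decomposition is:
Bags: B1 = {1, 2, 3}
Tree: (single bag)
A single bag containing all 3 vertices is trivially a valid decomposition of width 2. Conversely, {1, 2, 3} is a clique of size 3, and the vertices of any clique must share a bag in every tree decomposition; so some bag has ≥ 3 vertices and tw(G) ≥ 2. The upper and lower bounds meet at 2, so that is the treewidth.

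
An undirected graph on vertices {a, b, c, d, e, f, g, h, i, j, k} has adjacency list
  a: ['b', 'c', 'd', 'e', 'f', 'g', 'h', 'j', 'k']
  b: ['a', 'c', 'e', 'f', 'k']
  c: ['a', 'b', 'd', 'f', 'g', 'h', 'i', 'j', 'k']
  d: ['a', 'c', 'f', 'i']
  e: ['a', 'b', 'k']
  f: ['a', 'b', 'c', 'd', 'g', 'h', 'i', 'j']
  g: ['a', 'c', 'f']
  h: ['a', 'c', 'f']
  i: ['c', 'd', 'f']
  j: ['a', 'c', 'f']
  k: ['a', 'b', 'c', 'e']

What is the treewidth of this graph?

A width-3 tree decomposition is:
Bags: B1 = {a, c, d, f}  B2 = {a, c, f, h}  B3 = {c, d, f, i}  B4 = {a, c, f, g}  B5 = {a, c, f, j}  B6 = {a, b, c, f}  B7 = {a, b, c, k}  B8 = {a, b, e, k}
Tree: B1–B2, B1–B3, B1–B4, B1–B5, B2–B6, B6–B7, B7–B8
Each bag holds 4 vertices, so the decomposition has width 3, which upper-bounds the treewidth. For the lower bound, the 4 vertices {a, b, e, k} are pairwise adjacent, and any tree decomposition puts a clique entirely inside one bag — forcing width ≥ 3. Hence tw(G) = 3 exactly.

3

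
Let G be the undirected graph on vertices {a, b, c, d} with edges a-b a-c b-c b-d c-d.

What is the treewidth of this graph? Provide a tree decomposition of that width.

Each bag holds 3 vertices, so the decomposition has width 2, which upper-bounds the treewidth. For the lower bound, the 3 vertices {b, c, d} are pairwise adjacent, and any tree decomposition puts a clique entirely inside one bag — forcing width ≥ 2. Therefore the treewidth is 2.

Treewidth 2.
One optimal decomposition is:
Bags: B1 = {a, b, c}  B2 = {b, c, d}
Tree: B1–B2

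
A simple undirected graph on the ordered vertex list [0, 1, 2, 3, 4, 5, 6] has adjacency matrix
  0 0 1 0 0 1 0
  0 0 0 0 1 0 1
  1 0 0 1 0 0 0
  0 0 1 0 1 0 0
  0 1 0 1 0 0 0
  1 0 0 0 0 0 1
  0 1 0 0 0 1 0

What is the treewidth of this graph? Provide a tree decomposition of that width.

Every bag has size at most 3, so the width is 3 − 1 = 2 and tw(G) ≤ 2. For the lower bound, G contains the cycle 4–3–2–0–5–6–1–4, so G is not a forest; only forests have treewidth ≤ 1, hence tw(G) ≥ 2. The upper and lower bounds meet at 2, so that is the treewidth.

Treewidth 2.
Bags: B1 = {2, 3, 4}  B2 = {0, 2, 4}  B3 = {0, 4, 5}  B4 = {4, 5, 6}  B5 = {1, 4, 6}
Tree: B1–B2, B2–B3, B3–B4, B4–B5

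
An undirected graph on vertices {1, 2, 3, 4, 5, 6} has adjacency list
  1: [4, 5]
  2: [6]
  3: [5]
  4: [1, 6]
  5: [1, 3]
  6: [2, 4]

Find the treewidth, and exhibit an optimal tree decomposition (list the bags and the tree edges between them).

The largest bag has 2 vertices, giving width 1; this decomposition certifies tw(G) ≤ 1. Any graph with an edge has treewidth ≥ 1, and G has the edge 3–5. Combining the bounds, tw(G) = 1.

Treewidth 1.
Bags: B1 = {3, 5}  B2 = {1, 5}  B3 = {1, 4}  B4 = {4, 6}  B5 = {2, 6}
Tree: B1–B2, B2–B3, B3–B4, B4–B5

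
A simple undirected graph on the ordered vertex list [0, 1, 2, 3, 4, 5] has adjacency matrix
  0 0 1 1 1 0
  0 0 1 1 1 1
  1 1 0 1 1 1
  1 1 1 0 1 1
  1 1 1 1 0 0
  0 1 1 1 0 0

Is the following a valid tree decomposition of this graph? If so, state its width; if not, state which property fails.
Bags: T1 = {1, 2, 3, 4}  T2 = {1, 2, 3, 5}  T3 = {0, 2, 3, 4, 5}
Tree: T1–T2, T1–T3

A tree decomposition must satisfy three properties: every vertex lies in some bag; for every edge, both endpoints lie together in some bag; and for every vertex, the bags containing it form a connected subtree. Here bags containing vertex 5 are not connected in the tree, so the decomposition is invalid.

No — bags containing vertex 5 are not connected in the tree.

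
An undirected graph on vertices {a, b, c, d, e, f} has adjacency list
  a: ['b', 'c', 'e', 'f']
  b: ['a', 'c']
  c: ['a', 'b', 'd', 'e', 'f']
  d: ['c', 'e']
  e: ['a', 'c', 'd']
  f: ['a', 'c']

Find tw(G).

2

A width-2 tree decomposition is:
Bags: B1 = {c, d, e}  B2 = {a, c, e}  B3 = {a, b, c}  B4 = {a, c, f}
Tree: B1–B2, B2–B3, B3–B4
The largest bag has 3 vertices, giving width 2; this decomposition certifies tw(G) ≤ 2. Conversely, {c, d, e} is a clique of size 3, and the vertices of any clique must share a bag in every tree decomposition; so some bag has ≥ 3 vertices and tw(G) ≥ 2. Combining the bounds, tw(G) = 2.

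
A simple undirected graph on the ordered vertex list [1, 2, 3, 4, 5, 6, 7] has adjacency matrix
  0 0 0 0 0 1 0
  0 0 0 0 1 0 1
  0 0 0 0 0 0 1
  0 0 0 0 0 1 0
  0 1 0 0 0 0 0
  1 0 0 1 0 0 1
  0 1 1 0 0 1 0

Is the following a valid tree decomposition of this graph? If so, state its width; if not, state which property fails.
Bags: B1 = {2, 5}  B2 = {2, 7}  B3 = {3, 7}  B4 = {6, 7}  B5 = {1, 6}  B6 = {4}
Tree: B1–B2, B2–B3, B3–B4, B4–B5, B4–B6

No — edge (6,4) lies in no bag.

A tree decomposition must satisfy three properties: every vertex lies in some bag; for every edge, both endpoints lie together in some bag; and for every vertex, the bags containing it form a connected subtree. Here edge (6,4) lies in no bag, so the decomposition is invalid.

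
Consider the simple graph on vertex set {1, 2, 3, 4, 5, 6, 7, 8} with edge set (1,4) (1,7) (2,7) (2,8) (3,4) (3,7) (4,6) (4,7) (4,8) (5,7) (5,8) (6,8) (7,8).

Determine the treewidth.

A width-2 tree decomposition is:
Bags: B1 = {4, 7, 8}  B2 = {5, 7, 8}  B3 = {4, 6, 8}  B4 = {3, 4, 7}  B5 = {1, 4, 7}  B6 = {2, 7, 8}
Tree: B1–B2, B1–B3, B1–B4, B4–B5, B1–B6
The largest bag has 3 vertices, giving width 2; this decomposition certifies tw(G) ≤ 2. For the lower bound, the 3 vertices {4, 6, 8} are pairwise adjacent, and any tree decomposition puts a clique entirely inside one bag — forcing width ≥ 2. Combining the bounds, tw(G) = 2.

2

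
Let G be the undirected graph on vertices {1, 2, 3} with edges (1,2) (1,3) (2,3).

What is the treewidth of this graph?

2

A width-2 tree decomposition is:
Bags: B1 = {1, 2, 3}
Tree: (single bag)
With just one bag of size 3, the width is 3 − 1 = 2, so tw(G) ≤ 2. For the lower bound, the 3 vertices {1, 2, 3} are pairwise adjacent, and any tree decomposition puts a clique entirely inside one bag — forcing width ≥ 2. Combining the bounds, tw(G) = 2.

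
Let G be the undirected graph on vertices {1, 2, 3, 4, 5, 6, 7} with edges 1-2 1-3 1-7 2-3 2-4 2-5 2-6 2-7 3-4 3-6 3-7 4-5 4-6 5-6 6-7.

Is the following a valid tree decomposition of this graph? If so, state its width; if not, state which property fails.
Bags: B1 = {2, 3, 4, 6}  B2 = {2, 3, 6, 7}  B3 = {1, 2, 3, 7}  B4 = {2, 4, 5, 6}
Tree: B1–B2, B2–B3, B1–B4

Yes; width 3.

Every vertex of G appears in some bag (union = {1, 2, 3, 4, 5, 6, 7}); every edge is covered by a bag; and for each vertex v the set of bags containing v is connected in the bag tree. The decomposition is therefore valid. The largest bag has 4 vertices, so the width is 3.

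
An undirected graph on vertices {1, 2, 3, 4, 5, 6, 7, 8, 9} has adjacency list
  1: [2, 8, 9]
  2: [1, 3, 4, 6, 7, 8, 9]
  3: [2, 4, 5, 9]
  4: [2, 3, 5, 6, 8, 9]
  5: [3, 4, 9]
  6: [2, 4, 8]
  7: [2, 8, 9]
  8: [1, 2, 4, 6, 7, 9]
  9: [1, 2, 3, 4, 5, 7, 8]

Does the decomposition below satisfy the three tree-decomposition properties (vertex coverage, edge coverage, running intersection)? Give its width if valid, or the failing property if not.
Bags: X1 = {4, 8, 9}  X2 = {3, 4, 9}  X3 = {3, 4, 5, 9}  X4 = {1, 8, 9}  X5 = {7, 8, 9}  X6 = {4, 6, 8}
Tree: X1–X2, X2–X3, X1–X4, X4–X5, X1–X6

A tree decomposition must satisfy three properties: every vertex lies in some bag; for every edge, both endpoints lie together in some bag; and for every vertex, the bags containing it form a connected subtree. Here vertex 2 appears in no bag, so the decomposition is invalid.

No — vertex 2 appears in no bag.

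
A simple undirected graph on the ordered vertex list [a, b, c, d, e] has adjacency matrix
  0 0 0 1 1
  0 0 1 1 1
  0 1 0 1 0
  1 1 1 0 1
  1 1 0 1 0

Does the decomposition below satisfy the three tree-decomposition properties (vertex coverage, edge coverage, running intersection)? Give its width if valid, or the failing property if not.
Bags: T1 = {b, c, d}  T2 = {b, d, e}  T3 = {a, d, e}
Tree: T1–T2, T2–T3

Yes; width 2.

Vertex coverage: the bags together contain {a, b, c, d, e}, the full vertex set. Edge coverage: each edge of G has both endpoints in at least one bag. Running intersection: for every vertex, the bags containing it form a connected subtree. All three properties hold, so this is a valid tree decomposition of width max|bag| − 1 = 2, and hence tw(G) ≤ 2.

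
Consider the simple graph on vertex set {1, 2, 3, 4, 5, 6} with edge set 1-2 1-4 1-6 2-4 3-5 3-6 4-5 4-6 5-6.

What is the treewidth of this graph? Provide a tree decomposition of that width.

The largest bag has 3 vertices, giving width 2; this decomposition certifies tw(G) ≤ 2. For the lower bound, the 3 vertices {3, 5, 6} are pairwise adjacent, and any tree decomposition puts a clique entirely inside one bag — forcing width ≥ 2. The upper and lower bounds meet at 2, so that is the treewidth.

Treewidth 2.
One optimal decomposition is:
Bags: B1 = {1, 4, 6}  B2 = {4, 5, 6}  B3 = {3, 5, 6}  B4 = {1, 2, 4}
Tree: B1–B2, B2–B3, B1–B4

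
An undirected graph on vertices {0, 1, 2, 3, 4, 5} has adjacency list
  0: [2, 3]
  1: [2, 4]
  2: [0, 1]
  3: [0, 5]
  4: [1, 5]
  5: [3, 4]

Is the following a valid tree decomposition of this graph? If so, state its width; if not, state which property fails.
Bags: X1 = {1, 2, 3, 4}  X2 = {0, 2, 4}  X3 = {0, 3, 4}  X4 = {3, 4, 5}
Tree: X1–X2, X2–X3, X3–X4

No — bags containing vertex 3 are not connected in the tree.

A tree decomposition must satisfy three properties: every vertex lies in some bag; for every edge, both endpoints lie together in some bag; and for every vertex, the bags containing it form a connected subtree. Here bags containing vertex 3 are not connected in the tree, so the decomposition is invalid.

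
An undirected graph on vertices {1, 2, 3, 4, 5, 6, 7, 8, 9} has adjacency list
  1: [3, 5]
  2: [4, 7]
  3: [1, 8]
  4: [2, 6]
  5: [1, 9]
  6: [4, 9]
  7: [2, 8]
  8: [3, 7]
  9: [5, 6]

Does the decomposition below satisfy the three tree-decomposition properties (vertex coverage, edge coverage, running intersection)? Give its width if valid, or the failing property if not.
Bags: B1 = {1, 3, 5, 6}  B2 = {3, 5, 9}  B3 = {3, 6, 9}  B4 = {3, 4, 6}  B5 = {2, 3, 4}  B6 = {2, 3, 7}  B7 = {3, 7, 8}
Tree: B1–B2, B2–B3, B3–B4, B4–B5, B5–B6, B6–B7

A tree decomposition must satisfy three properties: every vertex lies in some bag; for every edge, both endpoints lie together in some bag; and for every vertex, the bags containing it form a connected subtree. Here bags containing vertex 6 are not connected in the tree, so the decomposition is invalid.

No — bags containing vertex 6 are not connected in the tree.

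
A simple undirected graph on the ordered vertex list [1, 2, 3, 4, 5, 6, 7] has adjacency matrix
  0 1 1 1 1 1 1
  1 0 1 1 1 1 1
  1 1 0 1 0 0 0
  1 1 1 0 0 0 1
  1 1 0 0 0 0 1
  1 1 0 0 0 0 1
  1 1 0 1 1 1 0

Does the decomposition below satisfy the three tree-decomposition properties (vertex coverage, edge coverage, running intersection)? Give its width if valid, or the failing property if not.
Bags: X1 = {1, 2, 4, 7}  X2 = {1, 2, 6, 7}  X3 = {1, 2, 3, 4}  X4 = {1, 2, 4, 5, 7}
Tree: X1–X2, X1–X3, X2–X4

No — bags containing vertex 4 are not connected in the tree.

A tree decomposition must satisfy three properties: every vertex lies in some bag; for every edge, both endpoints lie together in some bag; and for every vertex, the bags containing it form a connected subtree. Here bags containing vertex 4 are not connected in the tree, so the decomposition is invalid.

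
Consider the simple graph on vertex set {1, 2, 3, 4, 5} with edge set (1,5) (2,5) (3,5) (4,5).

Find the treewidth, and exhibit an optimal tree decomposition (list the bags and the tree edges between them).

Each bag holds 2 vertices, so the decomposition has width 1, which upper-bounds the treewidth. Since G has at least one edge (e.g. 2–5), it is not an edgeless graph, so tw(G) ≥ 1. Hence tw(G) = 1 exactly.

Treewidth 1.
One optimal decomposition is:
Bags: B1 = {2, 5}  B2 = {1, 5}  B3 = {4, 5}  B4 = {3, 5}
Tree: B1–B2, B1–B3, B2–B4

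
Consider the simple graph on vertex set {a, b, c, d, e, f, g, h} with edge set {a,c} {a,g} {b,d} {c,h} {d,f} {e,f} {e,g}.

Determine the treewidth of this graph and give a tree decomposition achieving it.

Each bag holds 2 vertices, so the decomposition has width 1, which upper-bounds the treewidth. G has an edge, so its treewidth is at least 1. The upper and lower bounds meet at 1, so that is the treewidth.

Treewidth 1.
One such decomposition:
Bags: B1 = {b, d}  B2 = {d, f}  B3 = {e, f}  B4 = {e, g}  B5 = {a, g}  B6 = {a, c}  B7 = {c, h}
Tree: B1–B2, B2–B3, B3–B4, B4–B5, B5–B6, B6–B7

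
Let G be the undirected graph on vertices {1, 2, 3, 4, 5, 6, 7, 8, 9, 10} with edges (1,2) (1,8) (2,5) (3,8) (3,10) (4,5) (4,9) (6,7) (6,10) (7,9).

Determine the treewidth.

A width-2 tree decomposition is:
Bags: B1 = {1, 2, 8}  B2 = {2, 3, 8}  B3 = {2, 3, 10}  B4 = {2, 6, 10}  B5 = {2, 6, 7}  B6 = {2, 7, 9}  B7 = {2, 4, 9}  B8 = {2, 4, 5}
Tree: B1–B2, B2–B3, B3–B4, B4–B5, B5–B6, B6–B7, B7–B8
The largest bag has 3 vertices, giving width 2; this decomposition certifies tw(G) ≤ 2. The edges 2–1–8–3–10–6–7–9–4–5–2 form a cycle, so G is not a tree and its treewidth is at least 2. The upper and lower bounds meet at 2, so that is the treewidth.

2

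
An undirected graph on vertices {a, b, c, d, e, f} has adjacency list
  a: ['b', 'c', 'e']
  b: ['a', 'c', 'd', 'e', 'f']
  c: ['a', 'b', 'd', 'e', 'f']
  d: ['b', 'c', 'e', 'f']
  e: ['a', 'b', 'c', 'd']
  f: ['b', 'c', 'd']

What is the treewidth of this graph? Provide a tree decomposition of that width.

Every bag has size at most 4, so the width is 4 − 1 = 3 and tw(G) ≤ 3. For the lower bound, the 4 vertices {b, c, d, e} are pairwise adjacent, and any tree decomposition puts a clique entirely inside one bag — forcing width ≥ 3. Therefore the treewidth is 3.

Treewidth 3.
One optimal decomposition is:
Bags: B1 = {b, c, d, f}  B2 = {b, c, d, e}  B3 = {a, b, c, e}
Tree: B1–B2, B2–B3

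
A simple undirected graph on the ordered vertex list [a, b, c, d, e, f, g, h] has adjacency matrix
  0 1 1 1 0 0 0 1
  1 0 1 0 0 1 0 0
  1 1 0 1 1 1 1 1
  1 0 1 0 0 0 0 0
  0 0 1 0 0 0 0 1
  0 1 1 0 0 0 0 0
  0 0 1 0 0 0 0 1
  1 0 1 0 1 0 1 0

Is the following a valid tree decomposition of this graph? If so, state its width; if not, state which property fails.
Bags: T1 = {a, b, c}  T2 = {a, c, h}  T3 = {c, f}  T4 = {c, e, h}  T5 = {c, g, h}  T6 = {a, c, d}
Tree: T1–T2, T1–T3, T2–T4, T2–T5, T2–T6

No — edge (b,f) lies in no bag.

A tree decomposition must satisfy three properties: every vertex lies in some bag; for every edge, both endpoints lie together in some bag; and for every vertex, the bags containing it form a connected subtree. Here edge (b,f) lies in no bag, so the decomposition is invalid.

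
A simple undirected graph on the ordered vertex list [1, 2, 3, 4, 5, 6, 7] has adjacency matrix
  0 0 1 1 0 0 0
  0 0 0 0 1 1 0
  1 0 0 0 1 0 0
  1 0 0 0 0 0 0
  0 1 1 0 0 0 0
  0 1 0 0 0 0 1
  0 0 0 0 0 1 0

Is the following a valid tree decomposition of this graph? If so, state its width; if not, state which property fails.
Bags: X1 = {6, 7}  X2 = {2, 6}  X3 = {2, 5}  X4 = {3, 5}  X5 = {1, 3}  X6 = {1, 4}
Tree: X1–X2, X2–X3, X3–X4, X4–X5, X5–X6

Every vertex of G appears in some bag (union = {1, 2, 3, 4, 5, 6, 7}); every edge is covered by a bag; and for each vertex v the set of bags containing v is connected in the bag tree. The decomposition is therefore valid. The largest bag has 2 vertices, so the width is 1.

Yes; width 1.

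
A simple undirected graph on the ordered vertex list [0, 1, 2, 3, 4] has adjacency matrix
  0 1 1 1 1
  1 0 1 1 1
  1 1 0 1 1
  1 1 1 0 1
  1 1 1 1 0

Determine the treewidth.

4

A width-4 tree decomposition is:
Bags: B1 = {0, 1, 2, 3, 4}
Tree: (single bag)
A single bag containing all 5 vertices is trivially a valid decomposition of width 4. On the other hand G contains the 5-clique {0, 1, 2, 3, 4}. A clique must lie in a single bag of any decomposition, so no decomposition can have width below 4. Hence tw(G) = 4 exactly.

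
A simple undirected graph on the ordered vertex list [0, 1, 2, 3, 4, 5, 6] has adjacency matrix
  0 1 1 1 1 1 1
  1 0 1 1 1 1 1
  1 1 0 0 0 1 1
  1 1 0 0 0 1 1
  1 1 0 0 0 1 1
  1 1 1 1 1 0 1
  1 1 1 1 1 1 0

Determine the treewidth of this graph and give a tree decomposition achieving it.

Treewidth 4.
One optimal decomposition is:
Bags: B1 = {0, 1, 4, 5, 6}  B2 = {0, 1, 3, 5, 6}  B3 = {0, 1, 2, 5, 6}
Tree: B1–B2, B1–B3

Each bag holds 5 vertices, so the decomposition has width 4, which upper-bounds the treewidth. Conversely, {0, 1, 2, 5, 6} is a clique of size 5, and the vertices of any clique must share a bag in every tree decomposition; so some bag has ≥ 5 vertices and tw(G) ≥ 4. Hence tw(G) = 4 exactly.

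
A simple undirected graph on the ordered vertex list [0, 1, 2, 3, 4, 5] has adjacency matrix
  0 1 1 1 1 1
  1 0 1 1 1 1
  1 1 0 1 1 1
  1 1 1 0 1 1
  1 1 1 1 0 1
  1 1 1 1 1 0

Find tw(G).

A width-5 tree decomposition is:
Bags: B1 = {0, 1, 2, 3, 4, 5}
Tree: (single bag)
A single bag containing all 6 vertices is trivially a valid decomposition of width 5. Conversely, {0, 1, 2, 3, 4, 5} is a clique of size 6, and the vertices of any clique must share a bag in every tree decomposition; so some bag has ≥ 6 vertices and tw(G) ≥ 5. The upper and lower bounds meet at 5, so that is the treewidth.

5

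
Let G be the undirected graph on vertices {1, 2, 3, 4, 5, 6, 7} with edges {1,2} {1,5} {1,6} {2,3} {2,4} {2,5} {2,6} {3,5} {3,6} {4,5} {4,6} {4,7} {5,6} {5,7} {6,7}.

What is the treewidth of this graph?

A width-3 tree decomposition is:
Bags: B1 = {4, 5, 6, 7}  B2 = {2, 4, 5, 6}  B3 = {2, 3, 5, 6}  B4 = {1, 2, 5, 6}
Tree: B1–B2, B2–B3, B2–B4
The largest bag has 4 vertices, giving width 3; this decomposition certifies tw(G) ≤ 3. For the lower bound, the 4 vertices {1, 2, 5, 6} are pairwise adjacent, and any tree decomposition puts a clique entirely inside one bag — forcing width ≥ 3. The upper and lower bounds meet at 3, so that is the treewidth.

3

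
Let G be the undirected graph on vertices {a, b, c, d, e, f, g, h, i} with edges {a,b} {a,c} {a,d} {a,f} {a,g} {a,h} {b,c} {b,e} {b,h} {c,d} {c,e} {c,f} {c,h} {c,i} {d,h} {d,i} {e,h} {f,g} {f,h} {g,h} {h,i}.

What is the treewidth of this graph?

A width-3 tree decomposition is:
Bags: B1 = {a, b, c, h}  B2 = {a, c, d, h}  B3 = {a, c, f, h}  B4 = {b, c, e, h}  B5 = {a, f, g, h}  B6 = {c, d, h, i}
Tree: B1–B2, B2–B3, B1–B4, B3–B5, B2–B6
Every bag has size at most 4, so the width is 4 − 1 = 3 and tw(G) ≤ 3. For the lower bound, the 4 vertices {a, f, g, h} are pairwise adjacent, and any tree decomposition puts a clique entirely inside one bag — forcing width ≥ 3. Combining the bounds, tw(G) = 3.

3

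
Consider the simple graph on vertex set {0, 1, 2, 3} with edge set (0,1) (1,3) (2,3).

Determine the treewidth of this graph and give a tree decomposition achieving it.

Every bag has size at most 2, so the width is 2 − 1 = 1 and tw(G) ≤ 1. Any graph with an edge has treewidth ≥ 1, and G has the edge 1–3. Hence tw(G) = 1 exactly.

Treewidth 1.
One such decomposition:
Bags: B1 = {1, 3}  B2 = {2, 3}  B3 = {0, 1}
Tree: B1–B2, B1–B3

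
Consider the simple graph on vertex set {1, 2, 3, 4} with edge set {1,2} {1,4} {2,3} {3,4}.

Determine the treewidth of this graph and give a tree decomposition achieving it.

Every bag has size at most 3, so the width is 3 − 1 = 2 and tw(G) ≤ 2. The edges 2–3–4–1–2 form a cycle, so G is not a tree and its treewidth is at least 2. The upper and lower bounds meet at 2, so that is the treewidth.

Treewidth 2.
One such decomposition:
Bags: B1 = {2, 3, 4}  B2 = {1, 2, 4}
Tree: B1–B2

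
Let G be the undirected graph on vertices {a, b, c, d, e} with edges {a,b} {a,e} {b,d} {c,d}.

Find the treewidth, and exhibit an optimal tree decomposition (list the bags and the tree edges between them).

Treewidth 1.
One optimal decomposition is:
Bags: B1 = {c, d}  B2 = {b, d}  B3 = {a, b}  B4 = {a, e}
Tree: B1–B2, B2–B3, B3–B4

Every bag has size at most 2, so the width is 2 − 1 = 1 and tw(G) ≤ 1. G has an edge, so its treewidth is at least 1. Combining the bounds, tw(G) = 1.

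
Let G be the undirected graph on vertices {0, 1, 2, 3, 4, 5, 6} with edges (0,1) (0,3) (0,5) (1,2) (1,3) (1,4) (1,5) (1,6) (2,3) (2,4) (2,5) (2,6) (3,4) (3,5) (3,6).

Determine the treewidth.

3

A width-3 tree decomposition is:
Bags: B1 = {1, 2, 3, 5}  B2 = {0, 1, 3, 5}  B3 = {1, 2, 3, 6}  B4 = {1, 2, 3, 4}
Tree: B1–B2, B1–B3, B3–B4
The largest bag has 4 vertices, giving width 3; this decomposition certifies tw(G) ≤ 3. On the other hand G contains the 4-clique {0, 1, 3, 5}. A clique must lie in a single bag of any decomposition, so no decomposition can have width below 3. Combining the bounds, tw(G) = 3.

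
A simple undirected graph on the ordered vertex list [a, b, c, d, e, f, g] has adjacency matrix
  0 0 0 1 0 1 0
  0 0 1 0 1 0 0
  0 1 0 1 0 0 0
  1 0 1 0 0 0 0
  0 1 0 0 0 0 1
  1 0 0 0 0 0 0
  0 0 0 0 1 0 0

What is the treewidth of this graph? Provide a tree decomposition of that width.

Treewidth 1.
One such decomposition:
Bags: B1 = {a, f}  B2 = {a, d}  B3 = {c, d}  B4 = {b, c}  B5 = {b, e}  B6 = {e, g}
Tree: B1–B2, B2–B3, B3–B4, B4–B5, B5–B6

Every bag has size at most 2, so the width is 2 − 1 = 1 and tw(G) ≤ 1. G has an edge, so its treewidth is at least 1. The upper and lower bounds meet at 1, so that is the treewidth.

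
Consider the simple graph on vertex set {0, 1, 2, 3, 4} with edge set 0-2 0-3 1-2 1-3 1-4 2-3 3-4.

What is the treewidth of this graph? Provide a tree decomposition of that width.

Every bag has size at most 3, so the width is 3 − 1 = 2 and tw(G) ≤ 2. For the lower bound, the 3 vertices {0, 2, 3} are pairwise adjacent, and any tree decomposition puts a clique entirely inside one bag — forcing width ≥ 2. Therefore the treewidth is 2.

Treewidth 2.
One such decomposition:
Bags: B1 = {1, 2, 3}  B2 = {1, 3, 4}  B3 = {0, 2, 3}
Tree: B1–B2, B1–B3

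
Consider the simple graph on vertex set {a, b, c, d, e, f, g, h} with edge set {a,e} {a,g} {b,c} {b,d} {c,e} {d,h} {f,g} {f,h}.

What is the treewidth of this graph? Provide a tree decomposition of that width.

Each bag holds 3 vertices, so the decomposition has width 2, which upper-bounds the treewidth. The edges f–h–d–b–c–e–a–g–f form a cycle, so G is not a tree and its treewidth is at least 2. The upper and lower bounds meet at 2, so that is the treewidth.

Treewidth 2.
One optimal decomposition is:
Bags: B1 = {d, f, h}  B2 = {b, d, f}  B3 = {b, c, f}  B4 = {c, e, f}  B5 = {a, e, f}  B6 = {a, f, g}
Tree: B1–B2, B2–B3, B3–B4, B4–B5, B5–B6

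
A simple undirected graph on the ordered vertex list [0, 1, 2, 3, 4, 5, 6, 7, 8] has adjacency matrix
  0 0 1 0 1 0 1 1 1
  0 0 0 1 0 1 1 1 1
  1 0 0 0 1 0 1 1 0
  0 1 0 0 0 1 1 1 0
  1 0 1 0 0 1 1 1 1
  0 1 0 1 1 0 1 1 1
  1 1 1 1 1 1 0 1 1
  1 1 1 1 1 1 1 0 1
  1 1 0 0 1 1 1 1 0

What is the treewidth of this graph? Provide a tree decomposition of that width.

Each bag holds 5 vertices, so the decomposition has width 4, which upper-bounds the treewidth. Conversely, {1, 5, 6, 7, 8} is a clique of size 5, and the vertices of any clique must share a bag in every tree decomposition; so some bag has ≥ 5 vertices and tw(G) ≥ 4. Combining the bounds, tw(G) = 4.

Treewidth 4.
One optimal decomposition is:
Bags: B1 = {4, 5, 6, 7, 8}  B2 = {0, 4, 6, 7, 8}  B3 = {0, 2, 4, 6, 7}  B4 = {1, 5, 6, 7, 8}  B5 = {1, 3, 5, 6, 7}
Tree: B1–B2, B2–B3, B1–B4, B4–B5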